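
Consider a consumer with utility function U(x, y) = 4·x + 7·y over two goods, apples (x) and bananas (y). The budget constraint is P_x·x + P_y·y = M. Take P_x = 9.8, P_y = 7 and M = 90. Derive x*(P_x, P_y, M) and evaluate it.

x* = 0

Numerically: x* = 0, y* = 12.8571.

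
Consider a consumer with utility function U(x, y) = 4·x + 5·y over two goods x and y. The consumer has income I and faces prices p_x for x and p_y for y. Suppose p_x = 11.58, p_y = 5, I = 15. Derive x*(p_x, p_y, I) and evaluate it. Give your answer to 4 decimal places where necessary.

y gives more utility per dollar, so spend all income on y: y* = I/p_y, x* = 0.
Numerically: x* = 0, y* = 3.

x* = 0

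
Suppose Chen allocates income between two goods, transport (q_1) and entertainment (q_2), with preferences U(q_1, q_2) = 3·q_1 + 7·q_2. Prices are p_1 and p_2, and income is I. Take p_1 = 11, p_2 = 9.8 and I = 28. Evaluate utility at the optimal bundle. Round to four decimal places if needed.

V = 20

q_2 gives more utility per dollar, so spend all income on q_2: q_2* = I/p_2, q_1* = 0.
Numerically: q_1* = 0, q_2* = 2.8571.
Utility at the optimum: U(0, 2.8571) = 20.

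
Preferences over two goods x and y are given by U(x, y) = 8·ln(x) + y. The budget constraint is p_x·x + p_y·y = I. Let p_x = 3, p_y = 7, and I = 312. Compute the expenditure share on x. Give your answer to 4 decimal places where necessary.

So x*(p_x,p_y) = 8·p_y/p_x, independent of income; and y* = (I − 8·p_y)/p_y.
At the given prices: x* = 8·7/3 = 18.6667, and y* = 36.5714.
Expenditure on x: 3·18.6667 = 56; share = 0.1795.

share on x = 0.1795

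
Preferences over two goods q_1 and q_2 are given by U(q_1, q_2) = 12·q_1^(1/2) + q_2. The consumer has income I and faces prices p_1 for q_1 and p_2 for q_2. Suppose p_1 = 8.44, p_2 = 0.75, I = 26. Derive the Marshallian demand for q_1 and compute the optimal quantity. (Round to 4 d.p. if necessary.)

Utility is quasi-linear in q_2; the FOC for q_1 is 6/√q_1 = p_1/p_2.
Thus q_1* = (6·p_2/p_1)² — independent of I — with the rest of income spent on q_2.
Plugging in: q_1* = (6·0.75/8.44)² = 0.2843.

q_1* = 0.2843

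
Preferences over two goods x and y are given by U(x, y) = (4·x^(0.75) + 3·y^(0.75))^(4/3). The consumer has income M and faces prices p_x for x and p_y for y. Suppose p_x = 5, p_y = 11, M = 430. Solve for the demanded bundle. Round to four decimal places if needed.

Substitute y = (y/x)·x into the budget: x* = M/(p_x + p_y·(y/x)).
Numerically y/x = 0.013507, so x* = 430/(5 + 11·0.013507) = 83.5182 and y* = 0.013507·83.5182 = 1.1281.

x* = 83.5182, y* = 1.1281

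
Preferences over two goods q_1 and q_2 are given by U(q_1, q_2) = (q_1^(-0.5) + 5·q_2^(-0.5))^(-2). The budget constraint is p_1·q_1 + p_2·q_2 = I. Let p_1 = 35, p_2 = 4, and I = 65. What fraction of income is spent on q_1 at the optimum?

MRS = MU_q_1/MU_q_2 = (1/5)·(q_2/q_1)^(1.5). Set equal to p_1/p_2.
Hence q_2/q_1 = (5·p_1/p_2)^(1/(1.5)), i.e. raised to the 2/3 power.
Substitute q_2 = (q_2/q_1)·q_1 into the budget: q_1* = I/(p_1 + p_2·(q_2/q_1)).
Numerically q_2/q_1 = 12.416105, so q_1* = 65/(35 + 4·12.416105) = 0.7677 and q_2* = 12.416105·0.7677 = 9.5323.
Expenditure on q_1: 35·0.7677 = 26.8708; share = 0.4134.

share on q_1 = 0.4134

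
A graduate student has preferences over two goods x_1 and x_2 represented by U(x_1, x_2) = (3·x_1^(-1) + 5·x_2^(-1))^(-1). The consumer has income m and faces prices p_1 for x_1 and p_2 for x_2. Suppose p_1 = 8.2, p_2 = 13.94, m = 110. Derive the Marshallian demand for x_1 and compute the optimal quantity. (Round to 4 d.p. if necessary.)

x_1* = 4.9994

MU_x_1 ∝ 3·x_1^(-2), MU_x_2 ∝ 5·x_2^(-2), so MRS = (3/5)·(x_2/x_1)^(2) = p_1/p_2.
Hence x_2/x_1 = ((5/3)·p_1/p_2)^(1/(2)), i.e. raised to the 0.5 power.
With the ratio pinned down, the budget gives x_1* = m/(p_1 + p_2·(x_2/x_1)) and x_2* = (x_2/x_1)·x_1*.
Numerically x_2/x_1 = 0.990148, so x_1* = 110/(8.2 + 13.94·0.990148) = 4.9994.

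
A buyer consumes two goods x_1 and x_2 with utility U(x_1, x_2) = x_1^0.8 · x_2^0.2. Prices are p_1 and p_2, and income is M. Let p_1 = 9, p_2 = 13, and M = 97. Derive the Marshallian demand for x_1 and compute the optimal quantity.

The MRS is 4·x_2/x_1. Set MRS = p_1/p_2.
So 0.8·p_2·x_2 = 0.2·p_1·x_1; combined with the budget, a share 0.8 of income goes to x_1.
Demand: x_1*(p_1,p_2,M) = 0.8·M/p_1 and x_2* = 0.2·M/p_2.
At p_1=9, p_2=13, M=97: x_1* = 0.8·97/9 = 8.6222.

x_1* = 8.6222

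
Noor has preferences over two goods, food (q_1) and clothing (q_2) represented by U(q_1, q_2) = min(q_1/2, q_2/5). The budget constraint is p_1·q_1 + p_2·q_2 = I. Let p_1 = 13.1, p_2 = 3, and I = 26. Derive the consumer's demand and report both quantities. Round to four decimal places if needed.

q_1* = 1.2621, q_2* = 3.1553

With perfect complements, no substitution: consume in ratio q_1:q_2 = 2:5.
Budget: p_1·q_1 + p_2·(5/2)·q_1 = I, so (2·p_1 + 5·p_2)·q_1 = 2·I.
Demand: q_1*(p_1,p_2,I) = 2·I/(2·p_1 + 5·p_2), q_2* = 5·I/(2·p_1 + 5·p_2).
Here 2·13.1 + 5·3 = 41.2, giving q_1* = 1.2621 and q_2* = 3.1553.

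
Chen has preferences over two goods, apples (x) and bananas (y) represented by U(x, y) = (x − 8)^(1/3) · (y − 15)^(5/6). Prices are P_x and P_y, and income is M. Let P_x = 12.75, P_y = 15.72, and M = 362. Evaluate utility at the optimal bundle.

This is Cobb-Douglas in (x−8, y−15): tangency gives 1/3·P_y·(y−15) = 5/6·P_x·(x−8).
Substituting into the budget: x* = 8 + 2/7·(M − 8·P_x − 15·P_y)/P_x, and y* = 15 + 5/7·(…)/P_y.
Discretionary income = 362 − 8·12.75 − 15·15.72 = 24.2; x* = 8 + 2/7·24.2/12.75 = 8.5423; y* = 15 + 5/7·24.2/15.72 = 16.0996.
Utility at the optimum: U(8.5423, 16.0996) = 0.8826.

V = 0.8826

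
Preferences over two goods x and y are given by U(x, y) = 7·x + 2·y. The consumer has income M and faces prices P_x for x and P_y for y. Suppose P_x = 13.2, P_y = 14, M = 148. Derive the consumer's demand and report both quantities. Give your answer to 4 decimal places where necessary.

x* = 11.2121, y* = 0

Linear utility — the consumer picks whichever good has higher MU/price: 7/13.2 = 0.5303 vs 2/14 = 0.1429.
x gives more utility per dollar, so spend all income on x: x* = M/P_x, y* = 0.
Numerically: x* = 11.2121, y* = 0.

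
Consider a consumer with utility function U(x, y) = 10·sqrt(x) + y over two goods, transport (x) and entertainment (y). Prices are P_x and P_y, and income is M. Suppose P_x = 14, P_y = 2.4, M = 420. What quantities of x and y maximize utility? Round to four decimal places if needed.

x* = 0.7347, y* = 170.7143

MU_x = 5/√x, MU_y = 1. Tangency: 5/√x = P_x/P_y.
Thus x* = (5·P_y/P_x)² — independent of M — with the rest of income spent on y.
Plugging in: x* = (5·2.4/14)² = 0.7347, y* = 170.7143.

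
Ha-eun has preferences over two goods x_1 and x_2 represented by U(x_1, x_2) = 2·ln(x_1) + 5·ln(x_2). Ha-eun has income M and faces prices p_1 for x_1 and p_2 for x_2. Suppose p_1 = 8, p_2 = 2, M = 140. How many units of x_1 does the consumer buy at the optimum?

Tangency: MRS = (2/5)·x_2/x_1 = p_1/p_2.
Rearranging, p_2·x_2 = (5/2)·p_1·x_1. Substituting into the budget gives p_1·x_1·(1 + (5/2)) = M.
Demand: x_1*(p_1,p_2,M) = 2/7·M/p_1 and x_2* = 5/7·M/p_2.
At p_1=8, p_2=2, M=140: x_1* = 2/7·140/8 = 5.

x_1* = 5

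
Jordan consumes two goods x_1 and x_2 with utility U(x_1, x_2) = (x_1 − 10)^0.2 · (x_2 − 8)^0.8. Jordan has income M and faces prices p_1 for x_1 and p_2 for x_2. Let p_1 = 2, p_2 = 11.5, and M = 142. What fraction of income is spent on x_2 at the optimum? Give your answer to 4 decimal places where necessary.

share on x_2 = 0.8169

Let x_1' = x_1−10, x_2' = x_2−8. MRS = (1/4)·x_2'/x_1' = p_1/p_2.
Substituting into the budget: x_1* = 10 + 0.2·(M − 10·p_1 − 8·p_2)/p_1, and x_2* = 8 + 0.8·(…)/p_2.
Discretionary income = 142 − 10·2 − 8·11.5 = 30; x_1* = 10 + 0.2·30/2 = 13; x_2* = 8 + 0.8·30/11.5 = 10.087.
Expenditure on x_2: 11.5·10.087 = 116; share = 0.8169.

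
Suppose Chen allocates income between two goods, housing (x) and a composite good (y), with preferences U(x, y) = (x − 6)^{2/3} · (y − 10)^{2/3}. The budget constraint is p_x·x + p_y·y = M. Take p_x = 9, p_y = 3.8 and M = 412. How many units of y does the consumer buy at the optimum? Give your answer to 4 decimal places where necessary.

Let x' = x−6, y' = y−10. MRS = y'/x' = p_x/p_y.
Substituting into the budget: x* = 6 + 0.5·(M − 6·p_x − 10·p_y)/p_x, and y* = 10 + 0.5·(…)/p_y.
Discretionary income = 412 − 6·9 − 10·3.8 = 320; y* = 10 + 0.5·320/3.8 = 52.1053.

y* = 52.1053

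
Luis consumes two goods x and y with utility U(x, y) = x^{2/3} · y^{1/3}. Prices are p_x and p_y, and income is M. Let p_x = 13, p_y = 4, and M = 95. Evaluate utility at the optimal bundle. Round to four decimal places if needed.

V = 5.7276

Tangency: MRS = 2·y/x = p_x/p_y.
So 2/3·p_y·y = 1/3·p_x·x; combined with the budget, a share 2/3 of income goes to x.
Demand: x*(p_x,p_y,M) = 2/3·M/p_x and y* = 1/3·M/p_y.
At p_x=13, p_y=4, M=95: x* = 2/3·95/13 = 4.8718, y* = 7.9167.
Utility at the optimum: U(4.8718, 7.9167) = 5.7276.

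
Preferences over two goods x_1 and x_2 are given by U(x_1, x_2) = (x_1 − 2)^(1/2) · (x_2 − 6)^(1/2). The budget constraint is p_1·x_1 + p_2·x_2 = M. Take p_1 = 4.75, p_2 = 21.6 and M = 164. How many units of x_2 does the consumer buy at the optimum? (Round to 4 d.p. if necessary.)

Substituting into the budget: x_1* = 2 + 0.5·(M − 2·p_1 − 6·p_2)/p_1, and x_2* = 6 + 0.5·(…)/p_2.
Discretionary income = 164 − 2·4.75 − 6·21.6 = 24.9; x_2* = 6 + 0.5·24.9/21.6 = 6.5764.

x_2* = 6.5764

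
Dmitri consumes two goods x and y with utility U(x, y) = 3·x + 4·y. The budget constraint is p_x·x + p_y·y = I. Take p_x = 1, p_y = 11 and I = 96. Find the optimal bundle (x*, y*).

x* = 96, y* = 0

Linear utility — the consumer picks whichever good has higher MU/price: 3/1 = 3 vs 4/11 = 0.3636.
x gives more utility per dollar, so spend all income on x: x* = I/p_x, y* = 0.
Numerically: x* = 96, y* = 0.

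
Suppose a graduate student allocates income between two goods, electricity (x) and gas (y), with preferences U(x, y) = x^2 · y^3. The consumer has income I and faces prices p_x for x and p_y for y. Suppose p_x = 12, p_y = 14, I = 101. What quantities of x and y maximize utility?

The MRS is (2/3)·y/x. Set MRS = p_x/p_y.
Rearranging, p_y·y = (3/2)·p_x·x. Substituting into the budget gives p_x·x·(1 + (3/2)) = I.
Demand: x*(p_x,p_y,I) = 0.4·I/p_x and y* = 0.6·I/p_y.
At p_x=12, p_y=14, I=101: x* = 0.4·101/12 = 3.3667, y* = 4.3286.

x* = 3.3667, y* = 4.3286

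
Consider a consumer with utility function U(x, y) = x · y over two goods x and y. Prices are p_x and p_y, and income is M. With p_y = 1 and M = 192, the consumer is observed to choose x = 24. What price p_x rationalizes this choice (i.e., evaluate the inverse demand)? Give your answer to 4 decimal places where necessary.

The MRS is y/x. Set MRS = p_x/p_y.
So p_y·y = p_x·x; combined with the budget, a share 0.5 of income goes to x.
Demand: x*(p_x,p_y,M) = 0.5·M/p_x and y* = 0.5·M/p_y.
Set x* = 24 in the demand function and solve for p_x: p_x = 4.

p_x = 4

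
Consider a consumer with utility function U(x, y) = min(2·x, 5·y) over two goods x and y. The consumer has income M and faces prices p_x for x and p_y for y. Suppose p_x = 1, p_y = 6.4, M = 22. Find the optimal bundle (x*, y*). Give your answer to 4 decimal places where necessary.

Leontief preferences: the optimum is at the kink where x/5 = y/2, i.e. y = (2/5)·x.
Budget: p_x·x + p_y·(2/5)·x = M, so (5·p_x + 2·p_y)·x = 5·M.
Demand: x*(p_x,p_y,M) = 5·M/(5·p_x + 2·p_y), y* = 2·M/(5·p_x + 2·p_y).
Here 5·1 + 2·6.4 = 17.8, giving x* = 6.1798 and y* = 2.4719.

x* = 6.1798, y* = 2.4719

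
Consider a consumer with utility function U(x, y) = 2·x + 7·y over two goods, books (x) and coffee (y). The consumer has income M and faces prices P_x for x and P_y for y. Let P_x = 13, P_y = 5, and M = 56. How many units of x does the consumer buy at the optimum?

x* = 0

y gives more utility per dollar, so spend all income on y: y* = M/P_y, x* = 0.
Numerically: x* = 0, y* = 11.2.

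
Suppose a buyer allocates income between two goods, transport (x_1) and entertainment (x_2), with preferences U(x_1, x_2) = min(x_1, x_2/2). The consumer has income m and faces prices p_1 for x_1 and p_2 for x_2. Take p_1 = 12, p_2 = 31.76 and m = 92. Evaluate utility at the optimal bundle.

With perfect complements, no substitution: consume in ratio x_1:x_2 = 1:2.
Budget: p_1·x_1 + p_2·2·x_1 = m, so (p_1 + 2·p_2)·x_1 = m.
Demand: x_1*(p_1,p_2,m) = m/(p_1 + 2·p_2), x_2* = 2·m/(p_1 + 2·p_2).
Here 12 + 2·31.76 = 75.52, giving x_1* = 1.2182 and x_2* = 2.4364.
Utility at the optimum: U(1.2182, 2.4364) = 1.2182.

V = 1.2182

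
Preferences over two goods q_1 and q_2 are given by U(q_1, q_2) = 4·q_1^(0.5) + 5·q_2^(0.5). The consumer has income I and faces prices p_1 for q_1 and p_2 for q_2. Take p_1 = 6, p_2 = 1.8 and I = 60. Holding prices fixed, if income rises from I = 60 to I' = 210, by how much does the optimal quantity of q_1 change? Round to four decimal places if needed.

Δq_1* = 4.0268

MU_q_1 ∝ 4·q_1^(-0.5), MU_q_2 ∝ 5·q_2^(-0.5), so MRS = (4/5)·(q_2/q_1)^(0.5) = p_1/p_2.
Hence q_2/q_1 = ((5/4)·p_1/p_2)^(1/(0.5)), i.e. raised to the 2 power.
With the ratio pinned down, the budget gives q_1* = I/(p_1 + p_2·(q_2/q_1)) and q_2* = (q_2/q_1)·q_1*.
Numerically q_2/q_1 = 17.361111, so q_1* = 60/(6 + 1.8·17.361111) = 1.6107.
At I' = 210: q_1* = 5.6376. Change: 5.6376 − 1.6107 = 4.0268.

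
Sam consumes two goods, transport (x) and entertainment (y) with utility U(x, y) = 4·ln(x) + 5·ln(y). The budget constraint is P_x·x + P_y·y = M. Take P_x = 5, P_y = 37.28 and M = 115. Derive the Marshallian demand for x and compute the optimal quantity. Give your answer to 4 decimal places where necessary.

x* = 10.2222

The MRS is (4/5)·y/x. Set MRS = P_x/P_y.
Rearranging, P_y·y = (5/4)·P_x·x. Substituting into the budget gives P_x·x·(1 + (5/4)) = M.
Demand: x*(P_x,P_y,M) = 4/9·M/P_x and y* = 5/9·M/P_y.
At P_x=5, P_y=37.28, M=115: x* = 4/9·115/5 = 10.2222.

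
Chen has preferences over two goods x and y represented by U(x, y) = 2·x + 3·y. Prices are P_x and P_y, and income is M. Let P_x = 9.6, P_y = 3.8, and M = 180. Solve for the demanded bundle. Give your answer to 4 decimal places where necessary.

x* = 0, y* = 47.3684

y gives more utility per dollar, so spend all income on y: y* = M/P_y, x* = 0.
Numerically: x* = 0, y* = 47.3684.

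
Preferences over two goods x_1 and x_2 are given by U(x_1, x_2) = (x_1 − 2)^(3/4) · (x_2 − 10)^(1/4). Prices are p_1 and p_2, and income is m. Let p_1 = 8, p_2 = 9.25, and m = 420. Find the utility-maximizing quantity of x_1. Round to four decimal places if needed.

Discretionary income = 420 − 2·8 − 10·9.25 = 311.5; x_1* = 2 + 0.75·311.5/8 = 31.2031.

x_1* = 31.2031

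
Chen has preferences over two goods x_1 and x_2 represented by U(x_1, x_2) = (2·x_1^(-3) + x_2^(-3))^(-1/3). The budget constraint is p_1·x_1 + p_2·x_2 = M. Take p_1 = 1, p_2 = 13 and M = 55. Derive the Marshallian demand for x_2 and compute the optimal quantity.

x_2* = 3.6046

MRS = MU_x_1/MU_x_2 = 2·(x_2/x_1)^(4). Set equal to p_1/p_2.
Hence x_2/x_1 = ((1/2)·p_1/p_2)^(1/(4)), i.e. raised to the 0.25 power.
With the ratio pinned down, the budget gives x_1* = M/(p_1 + p_2·(x_2/x_1)) and x_2* = (x_2/x_1)·x_1*.
Numerically x_2/x_1 = 0.44285, so x_1* = 55/(1 + 13·0.44285) = 8.1396 and x_2* = 0.44285·8.1396 = 3.6046.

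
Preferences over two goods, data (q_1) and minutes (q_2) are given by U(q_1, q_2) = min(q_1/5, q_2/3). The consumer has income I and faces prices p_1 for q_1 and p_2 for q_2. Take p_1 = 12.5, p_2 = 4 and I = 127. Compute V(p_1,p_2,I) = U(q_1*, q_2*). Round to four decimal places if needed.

Leontief preferences: the optimum is at the kink where q_1/5 = q_2/3, i.e. q_2 = (3/5)·q_1.
Budget: p_1·q_1 + p_2·(3/5)·q_1 = I, so (5·p_1 + 3·p_2)·q_1 = 5·I.
Demand: q_1*(p_1,p_2,I) = 5·I/(5·p_1 + 3·p_2), q_2* = 3·I/(5·p_1 + 3·p_2).
Here 5·12.5 + 3·4 = 74.5, giving q_1* = 8.5235 and q_2* = 5.1141.
Utility at the optimum: U(8.5235, 5.1141) = 1.7047.

V = 1.7047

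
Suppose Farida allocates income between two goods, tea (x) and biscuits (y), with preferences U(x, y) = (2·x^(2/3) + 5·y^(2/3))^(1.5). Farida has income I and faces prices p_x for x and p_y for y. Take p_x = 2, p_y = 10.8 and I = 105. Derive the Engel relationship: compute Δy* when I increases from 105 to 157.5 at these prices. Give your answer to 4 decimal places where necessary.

Δy* = 1.696

MU_x ∝ 2·x^(-1/3), MU_y ∝ 5·y^(-1/3), so MRS = (2/5)·(y/x)^(1/3) = p_x/p_y.
Hence y/x = ((5/2)·p_x/p_y)^(1/(1/3)), i.e. raised to the 3 power.
With the ratio pinned down, the budget gives x* = I/(p_x + p_y·(y/x)) and y* = (y/x)·x*.
Numerically y/x = 0.099229, so x* = 105/(2 + 10.8·0.099229) = 34.1833 and y* = 0.099229·34.1833 = 3.392.
At I' = 157.5: y* = 5.088. Change: 5.088 − 3.392 = 1.696.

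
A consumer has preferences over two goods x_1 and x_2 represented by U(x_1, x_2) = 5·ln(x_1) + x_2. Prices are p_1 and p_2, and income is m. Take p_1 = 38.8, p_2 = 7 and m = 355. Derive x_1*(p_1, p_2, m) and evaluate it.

x_1* = 0.9021

MU_x_1 = 5/x_1, MU_x_2 = 1. Tangency: 5/x_1 = p_1/p_2.
So x_1*(p_1,p_2) = 5·p_2/p_1, independent of income; and x_2* = (m − 5·p_2)/p_2.
At the given prices: x_1* = 5·7/38.8 = 0.9021.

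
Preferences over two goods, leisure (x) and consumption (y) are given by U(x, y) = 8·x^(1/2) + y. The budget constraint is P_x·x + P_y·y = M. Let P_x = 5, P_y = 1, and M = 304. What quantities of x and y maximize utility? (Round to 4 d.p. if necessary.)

x* = 0.64, y* = 300.8

MU_x = 4/√x, MU_y = 1. Tangency: 4/√x = P_x/P_y.
Thus x* = (4·P_y/P_x)² — independent of M — with the rest of income spent on y.
Plugging in: x* = (4·1/5)² = 0.64, y* = 300.8.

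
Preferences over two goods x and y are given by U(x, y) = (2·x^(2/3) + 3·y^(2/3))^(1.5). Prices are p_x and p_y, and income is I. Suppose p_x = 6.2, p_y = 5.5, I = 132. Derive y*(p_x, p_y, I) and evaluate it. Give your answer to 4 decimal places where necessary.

y* = 19.4621

Numerically y/x = 4.834603, so x* = 132/(6.2 + 5.5·4.834603) = 4.0256 and y* = 4.834603·4.0256 = 19.4621.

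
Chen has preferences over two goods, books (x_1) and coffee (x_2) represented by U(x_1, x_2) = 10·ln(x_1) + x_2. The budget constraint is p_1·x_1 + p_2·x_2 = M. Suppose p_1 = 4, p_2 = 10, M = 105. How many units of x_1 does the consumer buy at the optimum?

x_1* = 25

MU_x_1 = 10/x_1, MU_x_2 = 1. Tangency: 10/x_1 = p_1/p_2.
So x_1*(p_1,p_2) = 10·p_2/p_1, independent of income; and x_2* = (M − 10·p_2)/p_2.
At the given prices: x_1* = 10·10/4 = 25.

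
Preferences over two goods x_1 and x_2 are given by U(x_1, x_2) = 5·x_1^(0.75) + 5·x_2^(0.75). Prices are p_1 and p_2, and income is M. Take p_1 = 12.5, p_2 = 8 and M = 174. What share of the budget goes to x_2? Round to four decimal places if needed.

MRS = MU_x_1/MU_x_2 = (x_2/x_1)^(0.25). Set equal to p_1/p_2.
Hence x_2/x_1 = (p_1/p_2)^(1/(0.25)), i.e. raised to the 4 power.
With the ratio pinned down, the budget gives x_1* = M/(p_1 + p_2·(x_2/x_1)) and x_2* = (x_2/x_1)·x_1*.
Numerically x_2/x_1 = 5.960464, so x_1* = 174/(12.5 + 8·5.960464) = 2.8911 and x_2* = 5.960464·2.8911 = 17.2326.
Expenditure on x_2: 8·17.2326 = 137.8607; share = 0.7923.

share on x_2 = 0.7923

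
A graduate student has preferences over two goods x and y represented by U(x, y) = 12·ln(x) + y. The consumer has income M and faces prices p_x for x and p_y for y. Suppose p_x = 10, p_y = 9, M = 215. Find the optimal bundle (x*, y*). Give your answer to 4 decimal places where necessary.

x* = 10.8, y* = 11.8889

Set MRS = p_x/p_y: (12/x)/1 = p_x/p_y.
So x*(p_x,p_y) = 12·p_y/p_x, independent of income; and y* = (M − 12·p_y)/p_y.
At the given prices: x* = 12·9/10 = 10.8, and y* = 11.8889.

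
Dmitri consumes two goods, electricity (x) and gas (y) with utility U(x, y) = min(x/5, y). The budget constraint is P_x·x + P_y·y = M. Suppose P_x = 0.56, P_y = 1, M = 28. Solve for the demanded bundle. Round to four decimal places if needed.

x* = 36.8421, y* = 7.3684

With perfect complements, no substitution: consume in ratio x:y = 5:1.
Budget: P_x·x + P_y·(1/5)·x = M, so (5·P_x + P_y)·x = 5·M.
Demand: x*(P_x,P_y,M) = 5·M/(5·P_x + P_y), y* = M/(5·P_x + P_y).
Here 5·0.56 + 1 = 3.8, giving x* = 36.8421 and y* = 7.3684.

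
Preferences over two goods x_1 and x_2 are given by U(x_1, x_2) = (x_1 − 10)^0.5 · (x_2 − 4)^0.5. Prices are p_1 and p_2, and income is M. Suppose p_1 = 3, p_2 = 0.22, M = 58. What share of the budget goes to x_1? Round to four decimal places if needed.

Discretionary income = 58 − 10·3 − 4·0.22 = 27.12; x_1* = 10 + 0.5·27.12/3 = 14.52; x_2* = 4 + 0.5·27.12/0.22 = 65.6364.
Expenditure on x_1: 3·14.52 = 43.56; share = 0.751.

share on x_1 = 0.751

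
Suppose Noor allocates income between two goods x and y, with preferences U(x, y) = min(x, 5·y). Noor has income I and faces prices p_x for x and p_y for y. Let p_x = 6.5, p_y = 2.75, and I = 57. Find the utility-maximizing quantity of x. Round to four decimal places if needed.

x* = 8.0851

Leontief preferences: the optimum is at the kink where x/5 = y/1, i.e. y = (1/5)·x.
Budget: p_x·x + p_y·(1/5)·x = I, so (5·p_x + p_y)·x = 5·I.
Demand: x*(p_x,p_y,I) = 5·I/(5·p_x + p_y), y* = I/(5·p_x + p_y).
Here 5·6.5 + 2.75 = 35.25, giving x* = 8.0851.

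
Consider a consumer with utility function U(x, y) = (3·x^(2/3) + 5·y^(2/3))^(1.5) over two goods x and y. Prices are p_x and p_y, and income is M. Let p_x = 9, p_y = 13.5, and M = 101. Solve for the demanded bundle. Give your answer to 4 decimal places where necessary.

MRS = MU_x/MU_y = (3/5)·(y/x)^(1/3). Set equal to p_x/p_y.
Solve for the ratio: y/x = [(5/3)·p_x/p_y]^(3).
With the ratio pinned down, the budget gives x* = M/(p_x + p_y·(y/x)) and y* = (y/x)·x*.
Numerically y/x = 1.371742, so x* = 101/(9 + 13.5·1.371742) = 3.6703 and y* = 1.371742·3.6703 = 5.0346.

x* = 3.6703, y* = 5.0346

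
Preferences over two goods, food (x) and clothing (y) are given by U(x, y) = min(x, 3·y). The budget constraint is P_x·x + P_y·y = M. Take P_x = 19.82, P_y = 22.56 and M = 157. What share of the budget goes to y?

share on y = 0.2751

With perfect complements, no substitution: consume in ratio x:y = 3:1.
Budget: P_x·x + P_y·(1/3)·x = M, so (3·P_x + P_y)·x = 3·M.
Demand: x*(P_x,P_y,M) = 3·M/(3·P_x + P_y), y* = M/(3·P_x + P_y).
Here 3·19.82 + 22.56 = 82.02, giving x* = 5.7425 and y* = 1.9142.
Expenditure on y: 22.56·1.9142 = 43.1836; share = 0.2751.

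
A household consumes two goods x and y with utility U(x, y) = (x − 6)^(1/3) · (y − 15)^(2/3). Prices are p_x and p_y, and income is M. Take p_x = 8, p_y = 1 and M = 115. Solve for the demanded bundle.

MRS = (1/2)·(y−15)/(x−6). Tangency with p_x/p_y gives y−15 = 2·(p_x/p_y)·(x−6).
After buying the subsistence bundle (6, 15), a share 1/3 of the remaining income goes to x: x* = 6 + 1/3·(M − 6p_x − 15p_y)/p_x.
Discretionary income = 115 − 6·8 − 15·1 = 52; x* = 6 + 1/3·52/8 = 8.1667; y* = 15 + 2/3·52/1 = 49.6667.

x* = 8.1667, y* = 49.6667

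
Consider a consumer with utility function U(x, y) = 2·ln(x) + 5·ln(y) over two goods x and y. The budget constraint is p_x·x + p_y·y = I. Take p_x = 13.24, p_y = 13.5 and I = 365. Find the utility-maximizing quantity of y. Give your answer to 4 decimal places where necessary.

y* = 19.3122

MU_x/MU_y = (2·y)/(5·x); tangency sets this equal to p_x/p_y.
Rearranging, p_y·y = (5/2)·p_x·x. Substituting into the budget gives p_x·x·(1 + (5/2)) = I.
Demand: x*(p_x,p_y,I) = 2/7·I/p_x and y* = 5/7·I/p_y.
At p_x=13.24, p_y=13.5, I=365: y* = 5/7·365/13.5 = 19.3122.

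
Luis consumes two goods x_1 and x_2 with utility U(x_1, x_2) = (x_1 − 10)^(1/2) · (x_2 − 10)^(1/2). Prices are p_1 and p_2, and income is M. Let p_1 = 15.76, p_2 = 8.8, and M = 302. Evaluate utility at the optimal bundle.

MRS = (x_2−10)/(x_1−10). Tangency with p_1/p_2 gives x_2−10 = (p_1/p_2)·(x_1−10).
Substituting into the budget: x_1* = 10 + 0.5·(M − 10·p_1 − 10·p_2)/p_1, and x_2* = 10 + 0.5·(…)/p_2.
Discretionary income = 302 − 10·15.76 − 10·8.8 = 56.4; x_1* = 10 + 0.5·56.4/15.76 = 11.7893; x_2* = 10 + 0.5·56.4/8.8 = 13.2045.
Utility at the optimum: U(11.7893, 13.2045) = 2.3946.

V = 2.3946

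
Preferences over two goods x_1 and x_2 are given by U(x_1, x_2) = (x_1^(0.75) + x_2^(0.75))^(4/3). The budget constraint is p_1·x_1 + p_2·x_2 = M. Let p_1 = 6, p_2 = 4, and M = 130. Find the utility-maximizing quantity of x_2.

x_2* = 25.0714

From the CES first-order condition, (x_2/x_1)^(0.25) = p_1/p_2.
Hence x_2/x_1 = (p_1/p_2)^(1/(0.25)), i.e. raised to the 4 power.
Substitute x_2 = (x_2/x_1)·x_1 into the budget: x_1* = M/(p_1 + p_2·(x_2/x_1)).
Numerically x_2/x_1 = 5.0625, so x_1* = 130/(6 + 4·5.0625) = 4.9524 and x_2* = 5.0625·4.9524 = 25.0714.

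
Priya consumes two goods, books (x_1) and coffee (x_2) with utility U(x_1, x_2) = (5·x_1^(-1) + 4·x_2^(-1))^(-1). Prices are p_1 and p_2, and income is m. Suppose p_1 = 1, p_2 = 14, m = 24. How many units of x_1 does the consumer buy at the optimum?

Substitute x_2 = (x_2/x_1)·x_1 into the budget: x_1* = m/(p_1 + p_2·(x_2/x_1)).
Numerically x_2/x_1 = 0.239046, so x_1* = 24/(1 + 14·0.239046) = 5.5215.

x_1* = 5.5215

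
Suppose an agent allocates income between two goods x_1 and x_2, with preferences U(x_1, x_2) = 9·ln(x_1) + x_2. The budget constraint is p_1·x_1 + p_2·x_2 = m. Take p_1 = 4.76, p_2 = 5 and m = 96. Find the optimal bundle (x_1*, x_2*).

Set MRS = p_1/p_2: (9/x_1)/1 = p_1/p_2.
So x_1*(p_1,p_2) = 9·p_2/p_1, independent of income; and x_2* = (m − 9·p_2)/p_2.
At the given prices: x_1* = 9·5/4.76 = 9.4538, and x_2* = 10.2.

x_1* = 9.4538, x_2* = 10.2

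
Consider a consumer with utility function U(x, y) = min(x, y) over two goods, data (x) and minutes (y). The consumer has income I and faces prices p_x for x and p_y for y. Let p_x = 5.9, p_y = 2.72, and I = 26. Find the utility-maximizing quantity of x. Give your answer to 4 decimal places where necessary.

x* = 3.0162

Leontief preferences: the optimum is at the kink where x/1 = y/1, i.e. y = x.
Budget: p_x·x + p_y·x = I, so (p_x + p_y)·x = I.
Demand: x*(p_x,p_y,I) = I/(p_x + p_y), y* = I/(p_x + p_y).
Here 5.9 + 2.72 = 8.62, giving x* = 3.0162.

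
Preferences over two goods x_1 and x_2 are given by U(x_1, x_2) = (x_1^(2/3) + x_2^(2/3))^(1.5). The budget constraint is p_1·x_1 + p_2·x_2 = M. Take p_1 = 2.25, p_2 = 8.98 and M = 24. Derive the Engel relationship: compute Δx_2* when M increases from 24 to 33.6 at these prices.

MRS = MU_x_1/MU_x_2 = (x_2/x_1)^(1/3). Set equal to p_1/p_2.
Hence x_2/x_1 = (p_1/p_2)^(1/(1/3)), i.e. raised to the 3 power.
Substitute x_2 = (x_2/x_1)·x_1 into the budget: x_1* = M/(p_1 + p_2·(x_2/x_1)).
Numerically x_2/x_1 = 0.01573, so x_1* = 24/(2.25 + 8.98·0.01573) = 10.0366 and x_2* = 0.01573·10.0366 = 0.1579.
At M' = 33.6: x_2* = 0.221. Change: 0.221 − 0.1579 = 0.0631.

Δx_2* = 0.0631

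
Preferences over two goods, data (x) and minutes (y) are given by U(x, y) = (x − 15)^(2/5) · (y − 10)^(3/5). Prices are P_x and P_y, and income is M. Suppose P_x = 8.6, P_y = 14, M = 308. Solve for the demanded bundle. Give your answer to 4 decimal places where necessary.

Discretionary income = 308 − 15·8.6 − 10·14 = 39; x* = 15 + 0.4·39/8.6 = 16.814; y* = 10 + 0.6·39/14 = 11.6714.

x* = 16.814, y* = 11.6714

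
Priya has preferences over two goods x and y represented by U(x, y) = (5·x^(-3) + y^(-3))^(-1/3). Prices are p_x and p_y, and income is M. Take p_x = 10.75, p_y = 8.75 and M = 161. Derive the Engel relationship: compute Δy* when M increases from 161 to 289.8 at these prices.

From the CES first-order condition, 5·(y/x)^(4) = p_x/p_y.
Hence y/x = ((1/5)·p_x/p_y)^(1/(4)), i.e. raised to the 0.25 power.
With the ratio pinned down, the budget gives x* = M/(p_x + p_y·(y/x)) and y* = (y/x)·x*.
Numerically y/x = 0.704057, so x* = 161/(10.75 + 8.75·0.704057) = 9.5207 and y* = 0.704057·9.5207 = 6.7031.
At M' = 289.8: y* = 12.0656. Change: 12.0656 − 6.7031 = 5.3625.

Δy* = 5.3625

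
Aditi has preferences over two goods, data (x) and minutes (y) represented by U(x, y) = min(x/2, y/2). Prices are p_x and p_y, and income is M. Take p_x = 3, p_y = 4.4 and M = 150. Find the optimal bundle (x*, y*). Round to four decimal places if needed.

x* = 20.2703, y* = 20.2703

Leontief preferences: the optimum is at the kink where x/2 = y/2, i.e. y = x.
Budget: p_x·x + p_y·x = M, so (2·p_x + 2·p_y)·x = 2·M.
Demand: x*(p_x,p_y,M) = 2·M/(2·p_x + 2·p_y), y* = 2·M/(2·p_x + 2·p_y).
Here 2·3 + 2·4.4 = 14.8, giving x* = 20.2703 and y* = 20.2703.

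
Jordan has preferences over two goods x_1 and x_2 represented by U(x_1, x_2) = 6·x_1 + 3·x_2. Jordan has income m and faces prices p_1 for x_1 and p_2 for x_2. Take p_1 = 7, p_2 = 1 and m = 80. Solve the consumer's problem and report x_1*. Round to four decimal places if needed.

x_1* = 0

Linear utility — the consumer picks whichever good has higher MU/price: 6/7 = 0.8571 vs 3/1 = 3.
x_2 gives more utility per dollar, so spend all income on x_2: x_2* = m/p_2, x_1* = 0.
Numerically: x_1* = 0, x_2* = 80.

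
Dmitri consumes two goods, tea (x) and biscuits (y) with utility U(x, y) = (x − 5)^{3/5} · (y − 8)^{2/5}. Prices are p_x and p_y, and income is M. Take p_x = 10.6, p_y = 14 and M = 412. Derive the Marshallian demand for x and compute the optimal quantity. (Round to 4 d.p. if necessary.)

x* = 18.9811

MRS = (3/2)·(y−8)/(x−5). Tangency with p_x/p_y gives y−8 = (2/3)·(p_x/p_y)·(x−5).
Substituting into the budget: x* = 5 + 0.6·(M − 5·p_x − 8·p_y)/p_x, and y* = 8 + 0.4·(…)/p_y.
Discretionary income = 412 − 5·10.6 − 8·14 = 247; x* = 5 + 0.6·247/10.6 = 18.9811.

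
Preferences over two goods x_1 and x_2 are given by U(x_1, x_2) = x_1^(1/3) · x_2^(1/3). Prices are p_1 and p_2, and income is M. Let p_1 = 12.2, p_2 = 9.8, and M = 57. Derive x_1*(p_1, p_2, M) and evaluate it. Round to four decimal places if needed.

x_1* = 2.3361

Tangency: MRS = x_2/x_1 = p_1/p_2.
So 1/3·p_2·x_2 = 1/3·p_1·x_1; combined with the budget, a share 0.5 of income goes to x_1.
Demand: x_1*(p_1,p_2,M) = 0.5·M/p_1 and x_2* = 0.5·M/p_2.
At p_1=12.2, p_2=9.8, M=57: x_1* = 0.5·57/12.2 = 2.3361.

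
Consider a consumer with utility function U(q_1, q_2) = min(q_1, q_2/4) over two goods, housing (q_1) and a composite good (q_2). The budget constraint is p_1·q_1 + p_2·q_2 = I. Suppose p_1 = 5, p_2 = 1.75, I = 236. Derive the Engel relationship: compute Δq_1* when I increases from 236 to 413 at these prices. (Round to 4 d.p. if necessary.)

Leontief preferences: the optimum is at the kink where q_1/1 = q_2/4, i.e. q_2 = 4·q_1.
Budget: p_1·q_1 + p_2·4·q_1 = I, so (p_1 + 4·p_2)·q_1 = I.
Demand: q_1*(p_1,p_2,I) = I/(p_1 + 4·p_2), q_2* = 4·I/(p_1 + 4·p_2).
Here 5 + 4·1.75 = 12, giving q_1* = 19.6667.
At I' = 413: q_1* = 34.4167. Change: 34.4167 − 19.6667 = 14.75.

Δq_1* = 14.75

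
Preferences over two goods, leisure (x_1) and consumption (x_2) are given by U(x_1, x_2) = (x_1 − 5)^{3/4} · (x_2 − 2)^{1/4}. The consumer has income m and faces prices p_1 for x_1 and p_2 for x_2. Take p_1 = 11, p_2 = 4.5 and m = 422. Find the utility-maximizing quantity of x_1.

After buying the subsistence bundle (5, 2), a share 0.75 of the remaining income goes to x_1: x_1* = 5 + 0.75·(m − 5p_1 − 2p_2)/p_1.
Discretionary income = 422 − 5·11 − 2·4.5 = 358; x_1* = 5 + 0.75·358/11 = 29.4091.

x_1* = 29.4091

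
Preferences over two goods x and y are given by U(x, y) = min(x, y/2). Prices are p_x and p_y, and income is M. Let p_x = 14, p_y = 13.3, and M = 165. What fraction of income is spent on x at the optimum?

share on x = 0.3448

With perfect complements, no substitution: consume in ratio x:y = 1:2.
Budget: p_x·x + p_y·2·x = M, so (p_x + 2·p_y)·x = M.
Demand: x*(p_x,p_y,M) = M/(p_x + 2·p_y), y* = 2·M/(p_x + 2·p_y).
Here 14 + 2·13.3 = 40.6, giving x* = 4.064 and y* = 8.1281.
Expenditure on x: 14·4.064 = 56.8966; share = 0.3448.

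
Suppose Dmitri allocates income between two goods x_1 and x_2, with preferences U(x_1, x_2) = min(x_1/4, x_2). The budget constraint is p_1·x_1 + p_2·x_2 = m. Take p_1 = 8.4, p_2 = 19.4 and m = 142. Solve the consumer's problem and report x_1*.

Here 4·8.4 + 19.4 = 53, giving x_1* = 10.717.

x_1* = 10.717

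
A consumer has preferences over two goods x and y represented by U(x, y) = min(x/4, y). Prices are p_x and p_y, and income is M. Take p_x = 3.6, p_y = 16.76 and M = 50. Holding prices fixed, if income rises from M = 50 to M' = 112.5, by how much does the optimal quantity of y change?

Δy* = 2.0058

With perfect complements, no substitution: consume in ratio x:y = 4:1.
Budget: p_x·x + p_y·(1/4)·x = M, so (4·p_x + p_y)·x = 4·M.
Demand: x*(p_x,p_y,M) = 4·M/(4·p_x + p_y), y* = M/(4·p_x + p_y).
Here 4·3.6 + 16.76 = 31.16, giving y* = 1.6046.
At M' = 112.5: y* = 3.6104. Change: 3.6104 − 1.6046 = 2.0058.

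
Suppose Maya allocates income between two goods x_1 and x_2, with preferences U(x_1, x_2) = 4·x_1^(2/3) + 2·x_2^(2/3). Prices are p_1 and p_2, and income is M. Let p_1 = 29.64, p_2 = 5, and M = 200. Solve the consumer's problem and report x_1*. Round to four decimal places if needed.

x_1* = 1.2513

From the CES first-order condition, 2·(x_2/x_1)^(1/3) = p_1/p_2.
Hence x_2/x_1 = ((1/2)·p_1/p_2)^(1/(1/3)), i.e. raised to the 3 power.
With the ratio pinned down, the budget gives x_1* = M/(p_1 + p_2·(x_2/x_1)) and x_2* = (x_2/x_1)·x_1*.
Numerically x_2/x_1 = 26.039617, so x_1* = 200/(29.64 + 5·26.039617) = 1.2513.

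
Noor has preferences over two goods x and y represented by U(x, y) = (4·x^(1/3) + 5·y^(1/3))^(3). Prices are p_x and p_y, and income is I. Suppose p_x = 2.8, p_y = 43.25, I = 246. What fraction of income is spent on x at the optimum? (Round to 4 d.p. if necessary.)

Substitute y = (y/x)·x into the budget: x* = I/(p_x + p_y·(y/x)).
Numerically y/x = 0.023021, so x* = 246/(2.8 + 43.25·0.023021) = 64.8109 and y* = 0.023021·64.8109 = 1.492.
Expenditure on x: 2.8·64.8109 = 181.4706; share = 0.7377.

share on x = 0.7377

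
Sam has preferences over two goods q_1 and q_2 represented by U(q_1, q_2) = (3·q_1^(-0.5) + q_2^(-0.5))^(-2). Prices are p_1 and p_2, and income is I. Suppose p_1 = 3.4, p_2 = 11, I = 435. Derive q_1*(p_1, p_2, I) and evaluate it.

q_1* = 74.7742

MU_q_1 ∝ 3·q_1^(-1.5), MU_q_2 ∝ q_2^(-1.5), so MRS = 3·(q_2/q_1)^(1.5) = p_1/p_2.
Hence q_2/q_1 = ((1/3)·p_1/p_2)^(1/(1.5)), i.e. raised to the 2/3 power.
With the ratio pinned down, the budget gives q_1* = I/(p_1 + p_2·(q_2/q_1)) and q_2* = (q_2/q_1)·q_1*.
Numerically q_2/q_1 = 0.219774, so q_1* = 435/(3.4 + 11·0.219774) = 74.7742.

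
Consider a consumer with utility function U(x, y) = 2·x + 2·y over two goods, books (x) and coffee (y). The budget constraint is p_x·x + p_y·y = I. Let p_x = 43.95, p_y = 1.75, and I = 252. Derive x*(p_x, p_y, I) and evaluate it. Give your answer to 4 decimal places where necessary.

Linear utility — the consumer picks whichever good has higher MU/price: 2/43.95 = 0.0455 vs 2/1.75 = 1.1429.
y gives more utility per dollar, so spend all income on y: y* = I/p_y, x* = 0.
Numerically: x* = 0, y* = 144.

x* = 0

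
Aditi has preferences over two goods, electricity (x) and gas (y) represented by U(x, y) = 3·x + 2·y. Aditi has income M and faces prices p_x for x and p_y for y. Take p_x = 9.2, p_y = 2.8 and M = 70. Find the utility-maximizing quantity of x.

x* = 0

Numerically: x* = 0, y* = 25.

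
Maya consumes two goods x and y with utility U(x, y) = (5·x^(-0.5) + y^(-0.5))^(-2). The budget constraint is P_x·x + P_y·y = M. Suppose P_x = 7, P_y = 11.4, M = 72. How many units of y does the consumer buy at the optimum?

y* = 1.8121

MRS = MU_x/MU_y = 5·(y/x)^(1.5). Set equal to P_x/P_y.
Hence y/x = ((1/5)·P_x/P_y)^(1/(1.5)), i.e. raised to the 2/3 power.
Substitute y = (y/x)·x into the budget: x* = M/(P_x + P_y·(y/x)).
Numerically y/x = 0.247067, so x* = 72/(7 + 11.4·0.247067) = 7.3345 and y* = 0.247067·7.3345 = 1.8121.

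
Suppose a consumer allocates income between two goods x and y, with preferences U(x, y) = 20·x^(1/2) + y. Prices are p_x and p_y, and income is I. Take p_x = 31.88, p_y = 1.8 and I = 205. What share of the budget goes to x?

share on x = 0.0496

Utility is quasi-linear in y; the FOC for x is 10/√x = p_x/p_y.
Solve: √x = 10·p_y/p_x, so x*(p_x,p_y) = (10·p_y/p_x)², and y* = (I − p_x·x*)/p_y.
Plugging in: x* = (10·1.8/31.88)² = 0.3188, y* = 108.2427.
Expenditure on x: 31.88·0.3188 = 10.1631; share = 0.0496.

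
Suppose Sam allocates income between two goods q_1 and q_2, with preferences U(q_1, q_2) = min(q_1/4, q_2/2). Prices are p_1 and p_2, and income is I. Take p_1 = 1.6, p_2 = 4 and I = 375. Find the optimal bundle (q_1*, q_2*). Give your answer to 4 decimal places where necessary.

q_1* = 104.1667, q_2* = 52.0833

Leontief preferences: the optimum is at the kink where q_1/4 = q_2/2, i.e. q_2 = (1/2)·q_1.
Budget: p_1·q_1 + p_2·(1/2)·q_1 = I, so (4·p_1 + 2·p_2)·q_1 = 4·I.
Demand: q_1*(p_1,p_2,I) = 4·I/(4·p_1 + 2·p_2), q_2* = 2·I/(4·p_1 + 2·p_2).
Here 4·1.6 + 2·4 = 14.4, giving q_1* = 104.1667 and q_2* = 52.0833.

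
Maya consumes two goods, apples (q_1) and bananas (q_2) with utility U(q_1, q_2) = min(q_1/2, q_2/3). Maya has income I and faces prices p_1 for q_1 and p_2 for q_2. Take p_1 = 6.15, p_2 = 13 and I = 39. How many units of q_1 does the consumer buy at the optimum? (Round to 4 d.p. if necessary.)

With perfect complements, no substitution: consume in ratio q_1:q_2 = 2:3.
Budget: p_1·q_1 + p_2·(3/2)·q_1 = I, so (2·p_1 + 3·p_2)·q_1 = 2·I.
Demand: q_1*(p_1,p_2,I) = 2·I/(2·p_1 + 3·p_2), q_2* = 3·I/(2·p_1 + 3·p_2).
Here 2·6.15 + 3·13 = 51.3, giving q_1* = 1.5205.

q_1* = 1.5205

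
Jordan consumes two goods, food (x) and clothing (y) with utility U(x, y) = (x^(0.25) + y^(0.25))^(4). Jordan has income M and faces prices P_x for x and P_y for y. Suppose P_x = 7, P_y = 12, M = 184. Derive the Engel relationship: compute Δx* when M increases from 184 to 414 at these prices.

Δx* = 17.9004

From the CES first-order condition, (y/x)^(0.75) = P_x/P_y.
Hence y/x = (P_x/P_y)^(1/(0.75)), i.e. raised to the 4/3 power.
Substitute y = (y/x)·x into the budget: x* = M/(P_x + P_y·(y/x)).
Numerically y/x = 0.487404, so x* = 184/(7 + 12·0.487404) = 14.3204.
At M' = 414: x* = 32.2208. Change: 32.2208 − 14.3204 = 17.9004.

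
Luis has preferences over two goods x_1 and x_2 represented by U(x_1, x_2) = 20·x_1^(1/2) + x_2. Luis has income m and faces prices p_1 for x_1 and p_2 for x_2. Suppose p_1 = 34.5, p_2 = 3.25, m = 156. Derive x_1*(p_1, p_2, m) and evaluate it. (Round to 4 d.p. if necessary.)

x_1* = 0.8874

Set MRS = p_1/p_2: 10·x_1^(−1/2) = p_1/p_2.
Thus x_1* = (10·p_2/p_1)² — independent of m — with the rest of income spent on x_2.
Plugging in: x_1* = (10·3.25/34.5)² = 0.8874.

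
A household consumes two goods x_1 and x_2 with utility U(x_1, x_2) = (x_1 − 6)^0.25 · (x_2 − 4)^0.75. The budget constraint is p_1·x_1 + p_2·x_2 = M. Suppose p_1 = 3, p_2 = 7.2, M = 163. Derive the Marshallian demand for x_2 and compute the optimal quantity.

x_2* = 16.1042

Substituting into the budget: x_1* = 6 + 0.25·(M − 6·p_1 − 4·p_2)/p_1, and x_2* = 4 + 0.75·(…)/p_2.
Discretionary income = 163 − 6·3 − 4·7.2 = 116.2; x_2* = 4 + 0.75·116.2/7.2 = 16.1042.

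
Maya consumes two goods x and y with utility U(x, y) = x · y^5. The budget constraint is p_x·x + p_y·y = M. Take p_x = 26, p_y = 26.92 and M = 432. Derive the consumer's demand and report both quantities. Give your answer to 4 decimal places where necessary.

x* = 2.7692, y* = 13.373

Tangency: MRS = (1/5)·y/x = p_x/p_y.
Rearranging, p_y·y = 5·p_x·x. Substituting into the budget gives p_x·x·(1 + 5) = M.
Demand: x*(p_x,p_y,M) = 1/6·M/p_x and y* = 5/6·M/p_y.
At p_x=26, p_y=26.92, M=432: x* = 1/6·432/26 = 2.7692, y* = 13.373.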